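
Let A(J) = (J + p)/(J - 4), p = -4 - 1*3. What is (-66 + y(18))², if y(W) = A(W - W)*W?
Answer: 4761/4 ≈ 1190.3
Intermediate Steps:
p = -7 (p = -4 - 3 = -7)
A(J) = (-7 + J)/(-4 + J) (A(J) = (J - 7)/(J - 4) = (-7 + J)/(-4 + J))
y(W) = 7*W/4 (y(W) = ((-7 + (W - W))/(-4 + (W - W)))*W = ((-7 + 0)/(-4 + 0))*W = (-7/(-4))*W = (-¼*(-7))*W = 7*W/4)
(-66 + y(18))² = (-66 + (7/4)*18)² = (-66 + 63/2)² = (-69/2)² = 4761/4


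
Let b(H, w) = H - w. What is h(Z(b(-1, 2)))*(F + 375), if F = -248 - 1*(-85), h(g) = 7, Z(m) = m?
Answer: 1484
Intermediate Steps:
F = -163 (F = -248 + 85 = -163)
h(Z(b(-1, 2)))*(F + 375) = 7*(-163 + 375) = 7*212 = 1484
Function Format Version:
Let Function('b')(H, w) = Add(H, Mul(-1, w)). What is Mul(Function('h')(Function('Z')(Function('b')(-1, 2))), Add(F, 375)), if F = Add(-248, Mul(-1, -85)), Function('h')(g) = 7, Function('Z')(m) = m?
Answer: 1484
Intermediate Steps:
F = -163 (F = Add(-248, 85) = -163)
Mul(Function('h')(Function('Z')(Function('b')(-1, 2))), Add(F, 375)) = Mul(7, Add(-163, 375)) = Mul(7, 212) = 1484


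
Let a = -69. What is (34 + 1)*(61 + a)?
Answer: -280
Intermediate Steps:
(34 + 1)*(61 + a) = (34 + 1)*(61 - 69) = 35*(-8) = -280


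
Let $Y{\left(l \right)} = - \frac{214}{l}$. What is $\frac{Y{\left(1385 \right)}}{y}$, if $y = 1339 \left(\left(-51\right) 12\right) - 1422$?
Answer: $\frac{107}{568466325} \approx 1.8823 \cdot 10^{-7}$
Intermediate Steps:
$y = -820890$ ($y = 1339 \left(-612\right) - 1422 = -819468 - 1422 = -820890$)
$\frac{Y{\left(1385 \right)}}{y} = \frac{\left(-214\right) \frac{1}{1385}}{-820890} = \left(-214\right) \frac{1}{1385} \left(- \frac{1}{820890}\right) = \left(- \frac{214}{1385}\right) \left(- \frac{1}{820890}\right) = \frac{107}{568466325}$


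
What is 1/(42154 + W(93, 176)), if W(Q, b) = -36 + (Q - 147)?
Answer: 1/42064 ≈ 2.3773e-5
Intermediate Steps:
W(Q, b) = -183 + Q (W(Q, b) = -36 + (-147 + Q) = -183 + Q)
1/(42154 + W(93, 176)) = 1/(42154 + (-183 + 93)) = 1/(42154 - 90) = 1/42064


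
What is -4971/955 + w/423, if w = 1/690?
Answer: -290176963/55747170 ≈ -5.2052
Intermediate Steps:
w = 1/690 ≈ 0.0014493
-4971/955 + w/423 = -4971/955 + (1/690)/423 = -4971*1/955 + (1/690)*(1/423) = -4971/955 + 1/291870 = -290176963/55747170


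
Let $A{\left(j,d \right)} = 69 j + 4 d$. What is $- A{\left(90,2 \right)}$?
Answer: $-6218$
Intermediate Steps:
$A{\left(j,d \right)} = 4 d + 69 j$
$- A{\left(90,2 \right)} = - (4 \cdot 2 + 69 \cdot 90) = - (8 + 6210) = \left(-1\right) 6218 = -6218$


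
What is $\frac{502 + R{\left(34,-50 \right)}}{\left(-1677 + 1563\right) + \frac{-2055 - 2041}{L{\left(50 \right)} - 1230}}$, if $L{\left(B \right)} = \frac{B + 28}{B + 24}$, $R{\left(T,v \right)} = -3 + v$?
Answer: $- \frac{20416479}{5032142} \approx -4.0572$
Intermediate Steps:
$L{\left(B \right)} = \frac{28 + B}{24 + B}$
$\frac{502 + R{\left(34,-50 \right)}}{\left(-1677 + 1563\right) + \frac{-2055 - 2041}{L{\left(50 \right)} - 1230}} = \frac{502 - 53}{\left(-1677 + 1563\right) + \frac{-2055 - 2041}{\frac{28 + 50}{24 + 50} - 1230}} = \frac{502 - 53}{-114 - \frac{4096}{\frac{1}{74} \cdot 78 - 1230}} = \frac{449}{-114 - \frac{4096}{\frac{1}{74} \cdot 78 - 1230}} = \frac{449}{-114 - \frac{4096}{\frac{39}{37} - 1230}} = \frac{449}{-114 - \frac{4096}{- \frac{45471}{37}}} = \frac{449}{-114 - - \frac{151552}{45471}} = \frac{449}{-114 + \frac{151552}{45471}} = \frac{449}{- \frac{5032142}{45471}} = 449 \left(- \frac{45471}{5032142}\right) = - \frac{20416479}{5032142}$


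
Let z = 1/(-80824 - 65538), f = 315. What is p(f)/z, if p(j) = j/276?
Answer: -7684005/46 ≈ -1.6704e+5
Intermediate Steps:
p(j) = j/276 (p(j) = j*(1/276) = j/276)
z = -1/146362 (z = 1/(-146362) = -1/146362 ≈ -6.8324e-6)
p(f)/z = ((1/276)*315)/(-1/146362) = (105/92)*(-146362) = -7684005/46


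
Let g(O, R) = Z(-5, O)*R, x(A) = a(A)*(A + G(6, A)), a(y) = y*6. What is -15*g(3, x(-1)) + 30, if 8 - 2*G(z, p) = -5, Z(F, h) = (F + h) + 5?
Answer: 1515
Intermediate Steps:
a(y) = 6*y
Z(F, h) = 5 + F + h
G(z, p) = 13/2 (G(z, p) = 4 - ½*(-5) = 4 + 5/2 = 13/2)
x(A) = 6*A*(13/2 + A) (x(A) = (6*A)*(A + 13/2) = (6*A)*(13/2 + A) = 6*A*(13/2 + A))
g(O, R) = O*R (g(O, R) = (5 - 5 + O)*R = O*R)
-15*g(3, x(-1)) + 30 = -45*3*(-1)*(13 + 2*(-1)) + 30 = -45*3*(-1)*(13 - 2) + 30 = -45*3*(-1)*11 + 30 = -45*(-33) + 30 = -15*(-99) + 30 = 1485 + 30 = 1515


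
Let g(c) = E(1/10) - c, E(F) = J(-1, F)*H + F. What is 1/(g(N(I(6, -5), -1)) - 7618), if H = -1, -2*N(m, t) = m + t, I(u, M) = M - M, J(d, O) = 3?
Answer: -5/38107 ≈ -0.00013121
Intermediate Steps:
I(u, M) = 0
N(m, t) = -m/2 - t/2 (N(m, t) = -(m + t)/2 = -m/2 - t/2)
E(F) = -3 + F (E(F) = 3*(-1) + F = -3 + F)
g(c) = -29/10 - c (g(c) = (-3 + 1/10) - c = (-3 + ⅒) - c = -29/10 - c)
1/(g(N(I(6, -5), -1)) - 7618) = 1/((-29/10 - (-½*0 - ½*(-1))) - 7618) = 1/((-29/10 - (0 + ½)) - 7618) = 1/((-29/10 - 1*½) - 7618) = 1/((-29/10 - ½) - 7618) = 1/(-17/5 - 7618) = 1/(-38107/5) = -5/38107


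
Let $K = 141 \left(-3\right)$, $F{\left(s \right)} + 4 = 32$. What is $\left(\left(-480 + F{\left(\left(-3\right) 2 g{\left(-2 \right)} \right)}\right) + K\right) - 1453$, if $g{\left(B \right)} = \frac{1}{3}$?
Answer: $-2328$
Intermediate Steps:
$g{\left(B \right)} = \frac{1}{3}$
$F{\left(s \right)} = 28$ ($F{\left(s \right)} = -4 + 32 = 28$)
$K = -423$
$\left(\left(-480 + F{\left(\left(-3\right) 2 g{\left(-2 \right)} \right)}\right) + K\right) - 1453 = \left(\left(-480 + 28\right) - 423\right) - 1453 = \left(-452 - 423\right) - 1453 = -875 - 1453 = -2328$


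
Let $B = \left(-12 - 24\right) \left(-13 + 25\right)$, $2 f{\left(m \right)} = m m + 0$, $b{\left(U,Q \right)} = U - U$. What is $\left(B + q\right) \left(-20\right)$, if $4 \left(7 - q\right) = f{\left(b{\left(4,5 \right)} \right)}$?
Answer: $8500$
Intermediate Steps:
$b{\left(U,Q \right)} = 0$
$f{\left(m \right)} = \frac{m^{2}}{2}$ ($f{\left(m \right)} = \frac{m m + 0}{2} = \frac{m^{2} + 0}{2} = \frac{m^{2}}{2}$)
$q = 7$ ($q = 7 - \frac{\frac{1}{2} \cdot 0^{2}}{4} = 7 - \frac{\frac{1}{2} \cdot 0}{4} = 7 - 0 = 7 + 0 = 7$)
$B = -432$ ($B = \left(-36\right) 12 = -432$)
$\left(B + q\right) \left(-20\right) = \left(-432 + 7\right) \left(-20\right) = \left(-425\right) \left(-20\right) = 8500$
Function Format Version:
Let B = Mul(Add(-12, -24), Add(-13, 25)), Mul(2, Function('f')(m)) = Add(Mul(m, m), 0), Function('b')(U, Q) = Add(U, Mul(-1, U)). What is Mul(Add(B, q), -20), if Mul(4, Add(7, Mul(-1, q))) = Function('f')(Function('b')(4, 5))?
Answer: 8500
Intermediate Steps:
Function('b')(U, Q) = 0
Function('f')(m) = Mul(Rational(1, 2), Pow(m, 2)) (Function('f')(m) = Mul(Rational(1, 2), Add(Mul(m, m), 0)) = Mul(Rational(1, 2), Add(Pow(m, 2), 0)) = Mul(Rational(1, 2), Pow(m, 2)))
q = 7 (q = Add(7, Mul(Rational(-1, 4), Mul(Rational(1, 2), Pow(0, 2)))) = Add(7, Mul(Rational(-1, 4), Mul(Rational(1, 2), 0))) = Add(7, Mul(Rational(-1, 4), 0)) = Add(7, 0) = 7)
B = -432 (B = Mul(-36, 12) = -432)
Mul(Add(B, q), -20) = Mul(Add(-432, 7), -20) = Mul(-425, -20) = 8500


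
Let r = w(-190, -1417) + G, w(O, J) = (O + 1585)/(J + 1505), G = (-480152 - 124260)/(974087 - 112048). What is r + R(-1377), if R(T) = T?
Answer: -103309081715/75859432 ≈ -1361.8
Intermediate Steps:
G = -604412/862039 ≈ -0.70114
w(O, J) = (1585 + O)/(1505 + J)
r = 1149356149/75859432 (r = (1585 - 190)/(1505 - 1417) - 604412/862039 = 1395/88 - 604412/862039 = 1149356149/75859432 ≈ 15.151)
r + R(-1377) = 1149356149/75859432 - 1377 = -103309081715/75859432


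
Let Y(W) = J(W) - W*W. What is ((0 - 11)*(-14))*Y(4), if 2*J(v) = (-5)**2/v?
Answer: -7931/4 ≈ -1982.8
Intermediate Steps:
J(v) = 25/(2*v) (J(v) = ((-5)**2/v)/2 = (25/v)/2 = 25/(2*v))
Y(W) = -W**2 + 25/(2*W) (Y(W) = 25/(2*W) - W*W = 25/(2*W) - W**2 = -W**2 + 25/(2*W))
((0 - 11)*(-14))*Y(4) = ((0 - 11)*(-14))*((25/2 - 1*4**3)/4) = (-11*(-14))*((25/2 - 1*64)/4) = 154*((25/2 - 64)/4) = 154*((1/4)*(-103/2)) = 154*(-103/8) = -7931/4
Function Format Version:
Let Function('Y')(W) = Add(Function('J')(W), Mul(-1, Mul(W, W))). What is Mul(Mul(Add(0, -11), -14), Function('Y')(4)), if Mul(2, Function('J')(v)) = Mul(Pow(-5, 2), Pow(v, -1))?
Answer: Rational(-7931, 4) ≈ -1982.8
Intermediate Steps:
Function('J')(v) = Mul(Rational(25, 2), Pow(v, -1)) (Function('J')(v) = Mul(Rational(1, 2), Mul(Pow(-5, 2), Pow(v, -1))) = Mul(Rational(1, 2), Mul(25, Pow(v, -1))) = Mul(Rational(25, 2), Pow(v, -1)))
Function('Y')(W) = Add(Mul(-1, Pow(W, 2)), Mul(Rational(25, 2), Pow(W, -1))) (Function('Y')(W) = Add(Mul(Rational(25, 2), Pow(W, -1)), Mul(-1, Mul(W, W))) = Add(Mul(Rational(25, 2), Pow(W, -1)), Mul(-1, Pow(W, 2))) = Add(Mul(-1, Pow(W, 2)), Mul(Rational(25, 2), Pow(W, -1))))
Mul(Mul(Add(0, -11), -14), Function('Y')(4)) = Mul(Mul(Add(0, -11), -14), Mul(Pow(4, -1), Add(Rational(25, 2), Mul(-1, Pow(4, 3))))) = Mul(Mul(-11, -14), Mul(Rational(1, 4), Add(Rational(25, 2), Mul(-1, 64)))) = Mul(154, Mul(Rational(1, 4), Add(Rational(25, 2), -64))) = Mul(154, Mul(Rational(1, 4), Rational(-103, 2))) = Mul(154, Rational(-103, 8)) = Rational(-7931, 4)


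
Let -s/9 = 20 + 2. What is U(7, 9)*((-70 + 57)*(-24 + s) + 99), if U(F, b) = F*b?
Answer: 188055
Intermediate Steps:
s = -198 (s = -9*(20 + 2) = -9*22 = -198)
U(7, 9)*((-70 + 57)*(-24 + s) + 99) = (7*9)*((-70 + 57)*(-24 - 198) + 99) = 63*(-13*(-222) + 99) = 63*(2886 + 99) = 63*2985 = 188055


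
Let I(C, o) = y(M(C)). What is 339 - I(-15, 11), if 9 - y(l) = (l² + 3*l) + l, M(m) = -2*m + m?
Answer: 615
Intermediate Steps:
M(m) = -m
y(l) = 9 - l² - 4*l (y(l) = 9 - ((l² + 3*l) + l) = 9 - (l² + 4*l) = 9 + (-l² - 4*l) = 9 - l² - 4*l)
I(C, o) = 9 - C² + 4*C (I(C, o) = 9 - (-C)² - (-4)*C = 9 - C² + 4*C)
339 - I(-15, 11) = 339 - (9 - 1*(-15)² + 4*(-15)) = 339 - (9 - 1*225 - 60) = 339 - (9 - 225 - 60) = 339 - 1*(-276) = 339 + 276 = 615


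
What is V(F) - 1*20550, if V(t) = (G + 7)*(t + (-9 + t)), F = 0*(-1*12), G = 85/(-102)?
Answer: -41211/2 ≈ -20606.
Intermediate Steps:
G = -⅚ (G = 85*(-1/102) = -⅚ ≈ -0.83333)
F = 0 (F = 0*(-12) = 0)
V(t) = -111/2 + 37*t/3 (V(t) = (-⅚ + 7)*(t + (-9 + t)) = 37*(-9 + 2*t)/6 = -111/2 + 37*t/3)
V(F) - 1*20550 = (-111/2 + (37/3)*0) - 1*20550 = (-111/2 + 0) - 20550 = -111/2 - 20550 = -41211/2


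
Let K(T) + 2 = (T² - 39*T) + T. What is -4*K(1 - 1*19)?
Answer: -4024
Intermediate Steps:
K(T) = -2 + T² - 38*T (K(T) = -2 + ((T² - 39*T) + T) = -2 + (T² - 38*T) = -2 + T² - 38*T)
-4*K(1 - 1*19) = -4*(-2 + (1 - 1*19)² - 38*(1 - 1*19)) = -4*(-2 + (1 - 19)² - 38*(1 - 19)) = -4*(-2 + (-18)² - 38*(-18)) = -4*(-2 + 324 + 684) = -4*1006 = -4024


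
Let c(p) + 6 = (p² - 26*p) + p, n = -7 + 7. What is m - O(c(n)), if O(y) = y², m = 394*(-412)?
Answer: -162364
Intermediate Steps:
n = 0
c(p) = -6 + p² - 25*p (c(p) = -6 + ((p² - 26*p) + p) = -6 + (p² - 25*p) = -6 + p² - 25*p)
m = -162328
m - O(c(n)) = -162328 - (-6 + 0² - 25*0)² = -162328 - (-6 + 0 + 0)² = -162328 - 1*(-6)² = -162328 - 1*36 = -162328 - 36 = -162364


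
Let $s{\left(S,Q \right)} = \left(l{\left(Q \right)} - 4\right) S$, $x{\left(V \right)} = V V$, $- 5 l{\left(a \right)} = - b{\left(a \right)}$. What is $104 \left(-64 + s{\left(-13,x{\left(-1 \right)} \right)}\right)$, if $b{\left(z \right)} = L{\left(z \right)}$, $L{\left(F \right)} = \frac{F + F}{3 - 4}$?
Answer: $- \frac{3536}{5} \approx -707.2$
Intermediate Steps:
$L{\left(F \right)} = - 2 F$ ($L{\left(F \right)} = \frac{2 F}{-1} = 2 F \left(-1\right) = - 2 F$)
$b{\left(z \right)} = - 2 z$
$l{\left(a \right)} = - \frac{2 a}{5}$ ($l{\left(a \right)} = - \frac{\left(-1\right) \left(- 2 a\right)}{5} = - \frac{2 a}{5}$)
$x{\left(V \right)} = V^{2}$
$s{\left(S,Q \right)} = S \left(-4 - \frac{2 Q}{5}\right)$ ($s{\left(S,Q \right)} = \left(- \frac{2 Q}{5} - 4\right) S = \left(-4 - \frac{2 Q}{5}\right) S = S \left(-4 - \frac{2 Q}{5}\right)$)
$104 \left(-64 + s{\left(-13,x{\left(-1 \right)} \right)}\right) = 104 \left(-64 + \frac{2}{5} \left(-13\right) \left(-10 - \left(-1\right)^{2}\right)\right) = 104 \left(-64 + \frac{2}{5} \left(-13\right) \left(-10 - 1\right)\right) = 104 \left(-64 + \frac{2}{5} \left(-13\right) \left(-11\right)\right) = 104 \left(-64 + \frac{286}{5}\right) = 104 \left(- \frac{34}{5}\right) = - \frac{3536}{5}$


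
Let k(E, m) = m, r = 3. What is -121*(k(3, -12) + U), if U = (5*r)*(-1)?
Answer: 3267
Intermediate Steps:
U = -15 (U = (5*3)*(-1) = 15*(-1) = -15)
-121*(k(3, -12) + U) = -121*(-12 - 15) = -121*(-27) = 3267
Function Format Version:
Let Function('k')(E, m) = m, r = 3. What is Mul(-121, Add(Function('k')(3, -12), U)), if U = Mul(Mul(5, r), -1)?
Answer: 3267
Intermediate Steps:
U = -15 (U = Mul(Mul(5, 3), -1) = Mul(15, -1) = -15)
Mul(-121, Add(Function('k')(3, -12), U)) = Mul(-121, Add(-12, -15)) = Mul(-121, -27) = 3267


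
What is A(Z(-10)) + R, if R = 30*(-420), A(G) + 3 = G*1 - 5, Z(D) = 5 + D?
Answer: -12613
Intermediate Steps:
A(G) = -8 + G (A(G) = -3 + (G*1 - 5) = -3 + (G - 5) = -3 + (-5 + G) = -8 + G)
R = -12600
A(Z(-10)) + R = (-8 + (5 - 10)) - 12600 = (-8 - 5) - 12600 = -13 - 12600 = -12613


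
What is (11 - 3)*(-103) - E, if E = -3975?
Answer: 3151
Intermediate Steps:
(11 - 3)*(-103) - E = (11 - 3)*(-103) - 1*(-3975) = 8*(-103) + 3975 = -824 + 3975 = 3151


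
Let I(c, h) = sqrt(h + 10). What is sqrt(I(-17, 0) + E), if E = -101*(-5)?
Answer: sqrt(505 + sqrt(10)) ≈ 22.542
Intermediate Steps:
E = 505
I(c, h) = sqrt(10 + h)
sqrt(I(-17, 0) + E) = sqrt(sqrt(10 + 0) + 505) = sqrt(sqrt(10) + 505) = sqrt(505 + sqrt(10))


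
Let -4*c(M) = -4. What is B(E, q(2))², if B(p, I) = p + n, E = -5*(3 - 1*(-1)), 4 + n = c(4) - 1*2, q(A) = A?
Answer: 625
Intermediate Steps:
c(M) = 1 (c(M) = -¼*(-4) = 1)
n = -5 (n = -4 + (1 - 1*2) = -4 + (1 - 2) = -4 - 1 = -5)
E = -20 (E = -5*(3 + 1) = -5*4 = -20)
B(p, I) = -5 + p (B(p, I) = p - 5 = -5 + p)
B(E, q(2))² = (-5 - 20)² = (-25)² = 625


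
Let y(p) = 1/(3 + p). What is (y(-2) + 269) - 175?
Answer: 95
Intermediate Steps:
(y(-2) + 269) - 175 = (1/(3 - 2) + 269) - 175 = (1/1 + 269) - 175 = (1 + 269) - 175 = 270 - 175 = 95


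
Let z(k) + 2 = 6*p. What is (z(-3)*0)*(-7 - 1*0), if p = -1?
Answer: 0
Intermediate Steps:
z(k) = -8 (z(k) = -2 + 6*(-1) = -2 - 6 = -8)
(z(-3)*0)*(-7 - 1*0) = (-8*0)*(-7 - 1*0) = 0*(-7 + 0) = 0*(-7) = 0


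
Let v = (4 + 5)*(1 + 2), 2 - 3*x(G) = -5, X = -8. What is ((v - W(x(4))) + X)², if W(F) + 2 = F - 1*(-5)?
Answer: 1681/9 ≈ 186.78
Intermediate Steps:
x(G) = 7/3 (x(G) = ⅔ - ⅓*(-5) = ⅔ + 5/3 = 7/3)
W(F) = 3 + F (W(F) = -2 + (F - 1*(-5)) = -2 + (F + 5) = -2 + (5 + F) = 3 + F)
v = 27 (v = 9*3 = 27)
((v - W(x(4))) + X)² = ((27 - (3 + 7/3)) - 8)² = ((27 - 1*16/3) - 8)² = ((27 - 16/3) - 8)² = (65/3 - 8)² = (41/3)² = 1681/9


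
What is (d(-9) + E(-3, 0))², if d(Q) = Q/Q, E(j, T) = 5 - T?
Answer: 36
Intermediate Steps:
d(Q) = 1
(d(-9) + E(-3, 0))² = (1 + (5 - 1*0))² = (1 + (5 + 0))² = (1 + 5)² = 6² = 36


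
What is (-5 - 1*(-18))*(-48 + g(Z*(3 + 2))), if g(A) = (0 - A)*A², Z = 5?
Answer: -203749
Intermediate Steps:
g(A) = -A³ (g(A) = (-A)*A² = -A³)
(-5 - 1*(-18))*(-48 + g(Z*(3 + 2))) = (-5 - 1*(-18))*(-48 - (5*(3 + 2))³) = (-5 + 18)*(-48 - (5*5)³) = 13*(-48 - 1*25³) = 13*(-48 - 1*15625) = 13*(-48 - 15625) = 13*(-15673) = -203749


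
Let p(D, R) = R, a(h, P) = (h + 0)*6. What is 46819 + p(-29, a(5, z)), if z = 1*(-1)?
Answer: 46849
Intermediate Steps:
z = -1
a(h, P) = 6*h (a(h, P) = h*6 = 6*h)
46819 + p(-29, a(5, z)) = 46819 + 6*5 = 46819 + 30 = 46849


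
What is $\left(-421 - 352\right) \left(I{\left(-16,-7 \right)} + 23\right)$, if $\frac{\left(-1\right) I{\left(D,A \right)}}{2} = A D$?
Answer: $155373$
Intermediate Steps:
$I{\left(D,A \right)} = - 2 A D$
$\left(-421 - 352\right) \left(I{\left(-16,-7 \right)} + 23\right) = \left(-421 - 352\right) \left(\left(-2\right) \left(-7\right) \left(-16\right) + 23\right) = - 773 \left(-224 + 23\right) = \left(-773\right) \left(-201\right) = 155373$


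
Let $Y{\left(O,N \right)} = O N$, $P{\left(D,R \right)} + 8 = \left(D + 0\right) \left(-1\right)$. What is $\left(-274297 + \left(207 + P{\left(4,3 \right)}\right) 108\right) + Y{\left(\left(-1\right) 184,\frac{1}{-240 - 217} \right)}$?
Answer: $- \frac{115729125}{457} \approx -2.5324 \cdot 10^{5}$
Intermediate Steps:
$P{\left(D,R \right)} = -8 - D$ ($P{\left(D,R \right)} = -8 + \left(D + 0\right) \left(-1\right) = -8 + D \left(-1\right) = -8 - D$)
$Y{\left(O,N \right)} = N O$
$\left(-274297 + \left(207 + P{\left(4,3 \right)}\right) 108\right) + Y{\left(\left(-1\right) 184,\frac{1}{-240 - 217} \right)} = \left(-274297 + \left(207 - 12\right) 108\right) + \frac{\left(-1\right) 184}{-240 - 217} = \left(-274297 + \left(207 - 12\right) 108\right) + \frac{1}{-457} \left(-184\right) = \left(-274297 + \left(207 - 12\right) 108\right) - - \frac{184}{457} = \left(-274297 + 195 \cdot 108\right) + \frac{184}{457} = \left(-274297 + 21060\right) + \frac{184}{457} = -253237 + \frac{184}{457} = - \frac{115729125}{457}$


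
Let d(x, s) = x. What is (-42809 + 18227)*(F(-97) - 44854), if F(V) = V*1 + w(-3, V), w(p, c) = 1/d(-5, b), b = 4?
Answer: 5524951992/5 ≈ 1.1050e+9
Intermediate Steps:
w(p, c) = -⅕ (w(p, c) = 1/(-5) = -⅕)
F(V) = -⅕ + V (F(V) = V*1 - ⅕ = V - ⅕ = -⅕ + V)
(-42809 + 18227)*(F(-97) - 44854) = (-42809 + 18227)*((-⅕ - 97) - 44854) = -24582*(-486/5 - 44854) = -24582*(-224756/5) = 5524951992/5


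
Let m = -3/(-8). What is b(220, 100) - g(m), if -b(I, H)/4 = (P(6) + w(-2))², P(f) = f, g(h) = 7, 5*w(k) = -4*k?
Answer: -5951/25 ≈ -238.04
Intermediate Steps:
m = 3/8 (m = -3*(-⅛) = 3/8 ≈ 0.37500)
w(k) = -4*k/5 (w(k) = (-4*k)/5 = -4*k/5)
b(I, H) = -5776/25 (b(I, H) = -4*(6 - ⅘*(-2))² = -4*(6 + 8/5)² = -4*(38/5)² = -4*1444/25 = -5776/25)
b(220, 100) - g(m) = -5776/25 - 7 = -5951/25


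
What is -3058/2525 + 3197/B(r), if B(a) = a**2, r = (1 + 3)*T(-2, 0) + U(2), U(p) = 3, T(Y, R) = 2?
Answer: 7702407/305525 ≈ 25.210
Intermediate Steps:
r = 11 (r = (1 + 3)*2 + 3 = 4*2 + 3 = 8 + 3 = 11)
-3058/2525 + 3197/B(r) = -3058/2525 + 3197/(11**2) = -3058*1/2525 + 3197/121 = -3058/2525 + 3197*(1/121) = -3058/2525 + 3197/121 = 7702407/305525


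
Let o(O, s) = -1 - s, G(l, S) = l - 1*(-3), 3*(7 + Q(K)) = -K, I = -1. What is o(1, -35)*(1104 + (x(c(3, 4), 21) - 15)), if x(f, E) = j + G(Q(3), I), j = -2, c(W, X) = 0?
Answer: 36788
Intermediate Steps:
Q(K) = -7 - K/3 (Q(K) = -7 + (-K)/3 = -7 - K/3)
G(l, S) = 3 + l (G(l, S) = l + 3 = 3 + l)
x(f, E) = -7 (x(f, E) = -2 + (3 + (-7 - ⅓*3)) = -2 + (3 + (-7 - 1)) = -2 + (3 - 8) = -2 - 5 = -7)
o(1, -35)*(1104 + (x(c(3, 4), 21) - 15)) = (-1 - 1*(-35))*(1104 + (-7 - 15)) = (-1 + 35)*(1104 - 22) = 34*1082 = 36788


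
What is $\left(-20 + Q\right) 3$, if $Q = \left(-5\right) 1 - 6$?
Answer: $-93$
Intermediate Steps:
$Q = -11$ ($Q = -5 - 6 = -11$)
$\left(-20 + Q\right) 3 = \left(-20 - 11\right) 3 = \left(-31\right) 3 = -93$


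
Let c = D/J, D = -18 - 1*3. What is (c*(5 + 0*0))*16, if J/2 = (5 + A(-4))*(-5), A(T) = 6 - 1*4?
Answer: 24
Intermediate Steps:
A(T) = 2 (A(T) = 6 - 4 = 2)
D = -21 (D = -18 - 3 = -21)
J = -70 (J = 2*((5 + 2)*(-5)) = 2*(7*(-5)) = 2*(-35) = -70)
c = 3/10 (c = -21/(-70) = -21*(-1/70) = 3/10 ≈ 0.30000)
(c*(5 + 0*0))*16 = (3*(5 + 0*0)/10)*16 = (3*(5 + 0)/10)*16 = ((3/10)*5)*16 = (3/2)*16 = 24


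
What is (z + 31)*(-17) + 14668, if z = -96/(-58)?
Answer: 409273/29 ≈ 14113.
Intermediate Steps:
z = 48/29 (z = -96*(-1/58) = 48/29 ≈ 1.6552)
(z + 31)*(-17) + 14668 = (48/29 + 31)*(-17) + 14668 = (947/29)*(-17) + 14668 = -16099/29 + 14668 = 409273/29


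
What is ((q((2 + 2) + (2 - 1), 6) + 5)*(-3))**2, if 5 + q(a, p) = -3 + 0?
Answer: 81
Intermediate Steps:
q(a, p) = -8 (q(a, p) = -5 + (-3 + 0) = -5 - 3 = -8)
((q((2 + 2) + (2 - 1), 6) + 5)*(-3))**2 = ((-8 + 5)*(-3))**2 = (-3*(-3))**2 = 9**2 = 81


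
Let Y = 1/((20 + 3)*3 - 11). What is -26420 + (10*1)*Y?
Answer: -766175/29 ≈ -26420.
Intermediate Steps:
Y = 1/58 (Y = 1/(23*3 - 11) = 1/(69 - 11) = 1/58 ≈ 0.017241)
-26420 + (10*1)*Y = -26420 + (10*1)*(1/58) = -26420 + 10*(1/58) = -26420 + 5/29 = -766175/29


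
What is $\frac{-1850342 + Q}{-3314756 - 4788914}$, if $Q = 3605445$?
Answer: $- \frac{1755103}{8103670} \approx -0.21658$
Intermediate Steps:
$\frac{-1850342 + Q}{-3314756 - 4788914} = \frac{-1850342 + 3605445}{-3314756 - 4788914} = \frac{1755103}{-8103670} = 1755103 \left(- \frac{1}{8103670}\right) = - \frac{1755103}{8103670}$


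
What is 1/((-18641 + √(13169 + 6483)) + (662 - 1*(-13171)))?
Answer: -1202/5774303 - 17*√17/11548606 ≈ -0.00021423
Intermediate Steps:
1/((-18641 + √(13169 + 6483)) + (662 - 1*(-13171))) = 1/((-18641 + √19652) + (662 + 13171)) = 1/((-18641 + 34*√17) + 13833) = 1/(-4808 + 34*√17)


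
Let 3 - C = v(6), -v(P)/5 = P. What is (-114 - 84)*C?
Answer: -6534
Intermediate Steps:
v(P) = -5*P
C = 33 (C = 3 - (-5)*6 = 3 - 1*(-30) = 3 + 30 = 33)
(-114 - 84)*C = (-114 - 84)*33 = -198*33 = -6534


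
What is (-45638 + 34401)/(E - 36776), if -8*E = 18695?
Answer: 89896/312903 ≈ 0.28730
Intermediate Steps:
E = -18695/8 (E = -1/8*18695 = -18695/8 ≈ -2336.9)
(-45638 + 34401)/(E - 36776) = (-45638 + 34401)/(-18695/8 - 36776) = -11237/(-312903/8) = -11237*(-8/312903) = 89896/312903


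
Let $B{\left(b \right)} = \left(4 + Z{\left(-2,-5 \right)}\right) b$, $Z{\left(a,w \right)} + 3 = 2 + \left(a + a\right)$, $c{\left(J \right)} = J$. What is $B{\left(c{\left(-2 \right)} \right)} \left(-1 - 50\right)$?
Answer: $-102$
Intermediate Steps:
$Z{\left(a,w \right)} = -1 + 2 a$ ($Z{\left(a,w \right)} = -3 + \left(2 + \left(a + a\right)\right) = -3 + \left(2 + 2 a\right) = -1 + 2 a$)
$B{\left(b \right)} = - b$ ($B{\left(b \right)} = \left(4 + \left(-1 + 2 \left(-2\right)\right)\right) b = \left(4 - 5\right) b = - b$)
$B{\left(c{\left(-2 \right)} \right)} \left(-1 - 50\right) = \left(-1\right) \left(-2\right) \left(-1 - 50\right) = 2 \left(-51\right) = -102$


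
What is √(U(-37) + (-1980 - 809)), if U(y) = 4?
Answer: I*√2785 ≈ 52.773*I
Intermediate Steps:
√(U(-37) + (-1980 - 809)) = √(4 + (-1980 - 809)) = √(4 - 2789) = √(-2785) = I*√2785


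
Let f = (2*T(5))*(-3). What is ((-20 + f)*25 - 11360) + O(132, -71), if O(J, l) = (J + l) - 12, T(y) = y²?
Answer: -15561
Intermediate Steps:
O(J, l) = -12 + J + l
f = -150 (f = (2*5²)*(-3) = (2*25)*(-3) = 50*(-3) = -150)
((-20 + f)*25 - 11360) + O(132, -71) = ((-20 - 150)*25 - 11360) + (-12 + 132 - 71) = (-170*25 - 11360) + 49 = (-4250 - 11360) + 49 = -15610 + 49 = -15561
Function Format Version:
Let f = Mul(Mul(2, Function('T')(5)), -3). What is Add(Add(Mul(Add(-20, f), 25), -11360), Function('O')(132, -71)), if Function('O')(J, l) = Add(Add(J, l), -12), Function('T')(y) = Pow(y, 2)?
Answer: -15561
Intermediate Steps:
Function('O')(J, l) = Add(-12, J, l)
f = -150 (f = Mul(Mul(2, Pow(5, 2)), -3) = Mul(Mul(2, 25), -3) = Mul(50, -3) = -150)
Add(Add(Mul(Add(-20, f), 25), -11360), Function('O')(132, -71)) = Add(Add(Mul(Add(-20, -150), 25), -11360), Add(-12, 132, -71)) = Add(Add(Mul(-170, 25), -11360), 49) = Add(Add(-4250, -11360), 49) = Add(-15610, 49) = -15561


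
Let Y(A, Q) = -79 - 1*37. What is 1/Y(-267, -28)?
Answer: -1/116 ≈ -0.0086207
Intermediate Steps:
Y(A, Q) = -116 (Y(A, Q) = -79 - 37 = -116)
1/Y(-267, -28) = 1/(-116) = -1/116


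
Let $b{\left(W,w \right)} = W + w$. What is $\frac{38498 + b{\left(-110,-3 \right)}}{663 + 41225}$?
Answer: $\frac{38385}{41888} \approx 0.91637$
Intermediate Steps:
$\frac{38498 + b{\left(-110,-3 \right)}}{663 + 41225} = \frac{38498 - 113}{663 + 41225} = \frac{38498 - 113}{41888} = 38385 \cdot \frac{1}{41888} = \frac{38385}{41888}$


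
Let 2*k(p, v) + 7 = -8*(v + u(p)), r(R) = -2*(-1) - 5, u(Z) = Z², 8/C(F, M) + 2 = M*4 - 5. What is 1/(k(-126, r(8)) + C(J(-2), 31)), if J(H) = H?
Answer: -234/14857931 ≈ -1.5749e-5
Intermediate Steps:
C(F, M) = 8/(-7 + 4*M) (C(F, M) = 8/(-2 + (M*4 - 5)) = 8/(-2 + (4*M - 5)) = 8/(-2 + (-5 + 4*M)) = 8/(-7 + 4*M))
r(R) = -3 (r(R) = 2 - 5 = -3)
k(p, v) = -7/2 - 4*v - 4*p² (k(p, v) = -7/2 + (-8*(v + p²))/2 = -7/2 + (-8*v - 8*p²)/2 = -7/2 + (-4*v - 4*p²) = -7/2 - 4*v - 4*p²)
1/(k(-126, r(8)) + C(J(-2), 31)) = 1/((-7/2 - 4*(-3) - 4*(-126)²) + 8/(-7 + 4*31)) = 1/((-7/2 + 12 - 4*15876) + 8/(-7 + 124)) = 1/((-7/2 + 12 - 63504) + 8/117) = 1/(-126991/2 + 8*(1/117)) = 1/(-126991/2 + 8/117) = 1/(-14857931/234) = -234/14857931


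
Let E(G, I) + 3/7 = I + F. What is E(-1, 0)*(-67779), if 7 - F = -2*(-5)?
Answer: 1626696/7 ≈ 2.3239e+5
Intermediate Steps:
F = -3 (F = 7 - (-2)*(-5) = 7 - 1*10 = 7 - 10 = -3)
E(G, I) = -24/7 + I (E(G, I) = -3/7 + (I - 3) = -3/7 + (-3 + I) = -24/7 + I)
E(-1, 0)*(-67779) = (-24/7 + 0)*(-67779) = -24/7*(-67779) = 1626696/7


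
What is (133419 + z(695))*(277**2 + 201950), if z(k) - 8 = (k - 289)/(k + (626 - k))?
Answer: 11638430389866/313 ≈ 3.7183e+10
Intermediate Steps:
z(k) = 4719/626 + k/626 (z(k) = 8 + (k - 289)/(k + (626 - k)) = 8 + (-289 + k)/626 = 8 + (-289 + k)*(1/626) = 8 + (-289/626 + k/626) = 4719/626 + k/626)
(133419 + z(695))*(277**2 + 201950) = (133419 + (4719/626 + (1/626)*695))*(277**2 + 201950) = (133419 + (4719/626 + 695/626))*(76729 + 201950) = (133419 + 2707/313)*278679 = (41762854/313)*278679 = 11638430389866/313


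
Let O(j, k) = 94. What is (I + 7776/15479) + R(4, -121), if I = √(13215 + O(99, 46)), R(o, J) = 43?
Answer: 673373/15479 + √13309 ≈ 158.87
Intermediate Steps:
I = √13309 (I = √(13215 + 94) = √13309 ≈ 115.36)
(I + 7776/15479) + R(4, -121) = (√13309 + 7776/15479) + 43 = (7776/15479 + √13309) + 43 = 673373/15479 + √13309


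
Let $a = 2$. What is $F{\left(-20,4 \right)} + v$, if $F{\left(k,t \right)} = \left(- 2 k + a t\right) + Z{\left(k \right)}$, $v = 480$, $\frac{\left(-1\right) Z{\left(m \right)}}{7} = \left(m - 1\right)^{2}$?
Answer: $-2559$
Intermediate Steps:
$Z{\left(m \right)} = - 7 \left(-1 + m\right)^{2}$ ($Z{\left(m \right)} = - 7 \left(m - 1\right)^{2} = - 7 \left(-1 + m\right)^{2}$)
$F{\left(k,t \right)} = - 7 \left(-1 + k\right)^{2} - 2 k + 2 t$ ($F{\left(k,t \right)} = \left(- 2 k + 2 t\right) - 7 \left(-1 + k\right)^{2} = - 7 \left(-1 + k\right)^{2} - 2 k + 2 t$)
$F{\left(-20,4 \right)} + v = \left(- 7 \left(-1 - 20\right)^{2} - -40 + 2 \cdot 4\right) + 480 = \left(- 7 \left(-21\right)^{2} + 40 + 8\right) + 480 = \left(\left(-7\right) 441 + 40 + 8\right) + 480 = \left(-3087 + 40 + 8\right) + 480 = -3039 + 480 = -2559$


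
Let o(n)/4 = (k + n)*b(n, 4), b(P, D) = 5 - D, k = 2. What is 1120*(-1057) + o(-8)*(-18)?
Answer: -1183408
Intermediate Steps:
o(n) = 8 + 4*n (o(n) = 4*((2 + n)*(5 - 1*4)) = 4*((2 + n)*(5 - 4)) = 4*((2 + n)*1) = 4*(2 + n) = 8 + 4*n)
1120*(-1057) + o(-8)*(-18) = 1120*(-1057) + (8 + 4*(-8))*(-18) = -1183840 + (8 - 32)*(-18) = -1183840 - 24*(-18) = -1183840 + 432 = -1183408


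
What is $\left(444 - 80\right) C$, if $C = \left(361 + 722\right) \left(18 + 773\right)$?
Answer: $311821692$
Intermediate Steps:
$C = 856653$ ($C = 1083 \cdot 791 = 856653$)
$\left(444 - 80\right) C = \left(444 - 80\right) 856653 = 364 \cdot 856653 = 311821692$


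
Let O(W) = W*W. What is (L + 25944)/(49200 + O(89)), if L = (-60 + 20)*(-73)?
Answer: 28864/57121 ≈ 0.50531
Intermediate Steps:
L = 2920 (L = -40*(-73) = 2920)
O(W) = W**2
(L + 25944)/(49200 + O(89)) = (2920 + 25944)/(49200 + 89**2) = 28864/(49200 + 7921) = 28864/57121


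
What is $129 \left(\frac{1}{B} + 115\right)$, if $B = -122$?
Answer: $\frac{1809741}{122} \approx 14834.0$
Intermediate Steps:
$129 \left(\frac{1}{B} + 115\right) = 129 \left(\frac{1}{-122} + 115\right) = 129 \left(- \frac{1}{122} + 115\right) = 129 \cdot \frac{14029}{122} = \frac{1809741}{122}$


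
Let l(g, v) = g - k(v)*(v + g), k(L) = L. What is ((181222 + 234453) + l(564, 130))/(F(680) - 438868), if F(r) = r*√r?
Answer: -35769826623/48072672356 - 27711615*√170/12018168089 ≈ -0.77414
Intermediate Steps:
F(r) = r^(3/2)
l(g, v) = g - v*(g + v) (l(g, v) = g - v*(v + g) = g - v*(g + v))
((181222 + 234453) + l(564, 130))/(F(680) - 438868) = ((181222 + 234453) + (564 - 1*130² - 1*564*130))/(680^(3/2) - 438868) = (415675 + (564 - 1*16900 - 73320))/(1360*√170 - 438868) = (415675 + (564 - 16900 - 73320))/(-438868 + 1360*√170) = (415675 - 89656)/(-438868 + 1360*√170) = 326019/(-438868 + 1360*√170)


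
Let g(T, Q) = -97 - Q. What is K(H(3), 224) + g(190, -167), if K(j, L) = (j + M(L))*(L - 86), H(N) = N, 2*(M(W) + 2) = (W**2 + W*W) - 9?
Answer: 6923875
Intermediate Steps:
M(W) = -13/2 + W**2 (M(W) = -2 + ((W**2 + W*W) - 9)/2 = -2 + ((W**2 + W**2) - 9)/2 = -2 + (2*W**2 - 9)/2 = -2 + (-9 + 2*W**2)/2 = -2 + (-9/2 + W**2) = -13/2 + W**2)
K(j, L) = (-86 + L)*(-13/2 + j + L**2) (K(j, L) = (j + (-13/2 + L**2))*(L - 86) = (-13/2 + j + L**2)*(-86 + L) = (-86 + L)*(-13/2 + j + L**2))
K(H(3), 224) + g(190, -167) = (559 + 224**3 - 86*3 - 86*224**2 - 13/2*224 + 224*3) + (-97 - 1*(-167)) = (559 + 11239424 - 258 - 86*50176 - 1456 + 672) + (-97 + 167) = (559 + 11239424 - 258 - 4315136 - 1456 + 672) + 70 = 6923805 + 70 = 6923875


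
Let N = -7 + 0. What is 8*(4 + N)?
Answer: -24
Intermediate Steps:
N = -7
8*(4 + N) = 8*(4 - 7) = 8*(-3) = -24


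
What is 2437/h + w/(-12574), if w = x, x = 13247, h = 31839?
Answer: -391128395/400343586 ≈ -0.97698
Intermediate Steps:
w = 13247
2437/h + w/(-12574) = 2437/31839 + 13247/(-12574) = 2437*(1/31839) + 13247*(-1/12574) = 2437/31839 - 13247/12574 = -391128395/400343586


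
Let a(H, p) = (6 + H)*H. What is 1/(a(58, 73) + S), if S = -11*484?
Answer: -1/1612 ≈ -0.00062035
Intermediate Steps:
a(H, p) = H*(6 + H)
S = -5324
1/(a(58, 73) + S) = 1/(58*(6 + 58) - 5324) = 1/(58*64 - 5324) = 1/(3712 - 5324) = 1/(-1612) = -1/1612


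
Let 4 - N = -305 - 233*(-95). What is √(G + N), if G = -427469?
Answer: I*√449295 ≈ 670.29*I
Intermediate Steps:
N = -21826 (N = 4 - (-305 - 233*(-95)) = 4 - (-305 + 22135) = 4 - 1*21830 = 4 - 21830 = -21826)
√(G + N) = √(-427469 - 21826) = √(-449295) = I*√449295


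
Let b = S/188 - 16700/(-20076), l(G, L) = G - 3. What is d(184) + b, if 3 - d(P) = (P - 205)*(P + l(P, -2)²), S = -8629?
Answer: 652765877005/943572 ≈ 6.9180e+5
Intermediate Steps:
l(G, L) = -3 + G
b = -42524051/943572 (b = -8629/188 - 16700/(-20076) = -8629*1/188 - 16700*(-1/20076) = -8629/188 + 4175/5019 = -42524051/943572 ≈ -45.067)
d(P) = 3 - (-205 + P)*(P + (-3 + P)²) (d(P) = 3 - (P - 205)*(P + (-3 + P)²) = 3 - (-205 + P)*(P + (-3 + P)²))
d(184) + b = (1848 - 1*184³ - 1034*184 + 210*184²) - 42524051/943572 = (1848 - 1*6229504 - 190256 + 210*33856) - 42524051/943572 = (1848 - 6229504 - 190256 + 7109760) - 42524051/943572 = 691848 - 42524051/943572 = 652765877005/943572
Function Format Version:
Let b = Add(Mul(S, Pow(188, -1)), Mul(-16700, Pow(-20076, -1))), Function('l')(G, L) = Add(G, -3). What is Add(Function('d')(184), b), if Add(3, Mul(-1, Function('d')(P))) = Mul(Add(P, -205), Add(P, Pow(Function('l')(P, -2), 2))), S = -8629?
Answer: Rational(652765877005, 943572) ≈ 6.9180e+5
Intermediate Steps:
Function('l')(G, L) = Add(-3, G)
b = Rational(-42524051, 943572) (b = Add(Mul(-8629, Pow(188, -1)), Mul(-16700, Pow(-20076, -1))) = Add(Mul(-8629, Rational(1, 188)), Mul(-16700, Rational(-1, 20076))) = Add(Rational(-8629, 188), Rational(4175, 5019)) = Rational(-42524051, 943572) ≈ -45.067)
Function('d')(P) = Add(3, Mul(-1, Add(-205, P), Add(P, Pow(Add(-3, P), 2)))) (Function('d')(P) = Add(3, Mul(-1, Mul(Add(P, -205), Add(P, Pow(Add(-3, P), 2))))) = Add(3, Mul(-1, Mul(Add(-205, P), Add(P, Pow(Add(-3, P), 2))))) = Add(3, Mul(-1, Add(-205, P), Add(P, Pow(Add(-3, P), 2)))))
Add(Function('d')(184), b) = Add(Add(1848, Mul(-1, Pow(184, 3)), Mul(-1034, 184), Mul(210, Pow(184, 2))), Rational(-42524051, 943572)) = Add(Add(1848, Mul(-1, 6229504), -190256, Mul(210, 33856)), Rational(-42524051, 943572)) = Add(Add(1848, -6229504, -190256, 7109760), Rational(-42524051, 943572)) = Add(691848, Rational(-42524051, 943572)) = Rational(652765877005, 943572)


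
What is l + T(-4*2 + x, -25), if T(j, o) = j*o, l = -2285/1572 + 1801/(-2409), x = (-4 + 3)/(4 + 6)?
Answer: 84280137/420772 ≈ 200.30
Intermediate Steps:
x = -1/10 ≈ -0.10000
l = -926193/420772 (l = -2285*1/1572 + 1801*(-1/2409) = -2285/1572 - 1801/2409 = -926193/420772 ≈ -2.2012)
l + T(-4*2 + x, -25) = -926193/420772 + (-4*2 - 1/10)*(-25) = -926193/420772 + (-8 - 1/10)*(-25) = -926193/420772 - 81/10*(-25) = -926193/420772 + 405/2 = 84280137/420772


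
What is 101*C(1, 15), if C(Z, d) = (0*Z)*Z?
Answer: 0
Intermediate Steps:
C(Z, d) = 0 (C(Z, d) = 0*Z = 0)
101*C(1, 15) = 101*0 = 0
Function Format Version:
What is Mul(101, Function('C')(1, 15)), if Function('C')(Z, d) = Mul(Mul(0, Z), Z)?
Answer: 0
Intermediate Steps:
Function('C')(Z, d) = 0 (Function('C')(Z, d) = Mul(0, Z) = 0)
Mul(101, Function('C')(1, 15)) = Mul(101, 0) = 0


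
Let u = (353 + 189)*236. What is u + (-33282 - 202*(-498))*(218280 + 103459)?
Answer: 21657666958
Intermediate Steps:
u = 127912 (u = 542*236 = 127912)
u + (-33282 - 202*(-498))*(218280 + 103459) = 127912 + (-33282 - 202*(-498))*(218280 + 103459) = 127912 + (-33282 + 100596)*321739 = 127912 + 67314*321739 = 127912 + 21657539046 = 21657666958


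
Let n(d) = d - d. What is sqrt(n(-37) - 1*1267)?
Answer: I*sqrt(1267) ≈ 35.595*I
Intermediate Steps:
n(d) = 0
sqrt(n(-37) - 1*1267) = sqrt(0 - 1*1267) = sqrt(0 - 1267) = sqrt(-1267) = I*sqrt(1267)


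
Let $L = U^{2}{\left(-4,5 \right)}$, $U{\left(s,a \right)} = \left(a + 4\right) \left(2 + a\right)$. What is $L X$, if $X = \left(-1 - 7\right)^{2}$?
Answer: $254016$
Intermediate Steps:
$U{\left(s,a \right)} = \left(2 + a\right) \left(4 + a\right)$ ($U{\left(s,a \right)} = \left(4 + a\right) \left(2 + a\right) = \left(2 + a\right) \left(4 + a\right)$)
$X = 64$ ($X = \left(-8\right)^{2} = 64$)
$L = 3969$ ($L = \left(8 + 5^{2} + 6 \cdot 5\right)^{2} = \left(8 + 25 + 30\right)^{2} = 63^{2} = 3969$)
$L X = 3969 \cdot 64 = 254016$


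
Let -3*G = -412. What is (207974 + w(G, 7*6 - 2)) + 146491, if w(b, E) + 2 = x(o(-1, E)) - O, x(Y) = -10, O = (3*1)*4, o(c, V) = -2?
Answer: 354441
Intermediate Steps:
O = 12 (O = 3*4 = 12)
G = 412/3 (G = -⅓*(-412) = 412/3 ≈ 137.33)
w(b, E) = -24 (w(b, E) = -2 + (-10 - 1*12) = -2 + (-10 - 12) = -2 - 22 = -24)
(207974 + w(G, 7*6 - 2)) + 146491 = (207974 - 24) + 146491 = 207950 + 146491 = 354441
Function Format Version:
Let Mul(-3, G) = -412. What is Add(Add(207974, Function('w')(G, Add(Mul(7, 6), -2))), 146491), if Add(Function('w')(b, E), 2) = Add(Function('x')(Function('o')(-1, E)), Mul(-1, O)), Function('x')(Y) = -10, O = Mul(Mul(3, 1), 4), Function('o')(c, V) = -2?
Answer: 354441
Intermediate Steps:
O = 12 (O = Mul(3, 4) = 12)
G = Rational(412, 3) (G = Mul(Rational(-1, 3), -412) = Rational(412, 3) ≈ 137.33)
Function('w')(b, E) = -24 (Function('w')(b, E) = Add(-2, Add(-10, Mul(-1, 12))) = Add(-2, Add(-10, -12)) = Add(-2, -22) = -24)
Add(Add(207974, Function('w')(G, Add(Mul(7, 6), -2))), 146491) = Add(Add(207974, -24), 146491) = Add(207950, 146491) = 354441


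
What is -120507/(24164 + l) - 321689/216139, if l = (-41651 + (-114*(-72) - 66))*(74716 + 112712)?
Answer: -26238207007267/17629365431216 ≈ -1.4883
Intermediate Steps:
l = -6280524852 (l = (-41651 + (8208 - 66))*187428 = (-41651 + 8142)*187428 = -33509*187428 = -6280524852)
-120507/(24164 + l) - 321689/216139 = -120507/(24164 - 6280524852) - 321689/216139 = -120507/(-6280500688) - 321689*1/216139 = -120507*(-1/6280500688) - 321689/216139 = 120507/6280500688 - 321689/216139 = -26238207007267/17629365431216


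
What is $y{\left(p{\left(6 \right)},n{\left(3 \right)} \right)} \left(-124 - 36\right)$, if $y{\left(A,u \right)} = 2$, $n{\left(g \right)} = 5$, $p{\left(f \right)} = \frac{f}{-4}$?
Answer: $-320$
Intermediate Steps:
$p{\left(f \right)} = - \frac{f}{4}$ ($p{\left(f \right)} = f \left(- \frac{1}{4}\right) = - \frac{f}{4}$)
$y{\left(p{\left(6 \right)},n{\left(3 \right)} \right)} \left(-124 - 36\right) = 2 \left(-124 - 36\right) = 2 \left(-160\right) = -320$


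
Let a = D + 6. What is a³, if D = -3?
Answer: 27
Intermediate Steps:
a = 3 (a = -3 + 6 = 3)
a³ = 3³ = 27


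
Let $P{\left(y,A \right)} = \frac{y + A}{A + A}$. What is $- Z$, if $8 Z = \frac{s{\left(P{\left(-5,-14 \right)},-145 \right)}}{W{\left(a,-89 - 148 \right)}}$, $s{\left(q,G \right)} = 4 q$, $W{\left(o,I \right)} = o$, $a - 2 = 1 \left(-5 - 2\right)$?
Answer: $\frac{19}{280} \approx 0.067857$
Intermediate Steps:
$P{\left(y,A \right)} = \frac{A + y}{2 A}$
$a = -5$ ($a = 2 + 1 \left(-5 - 2\right) = 2 + 1 \left(-7\right) = 2 - 7 = -5$)
$Z = - \frac{19}{280}$ ($Z = \frac{4 \frac{-14 - 5}{2 \left(-14\right)} \frac{1}{-5}}{8} = \frac{4 \cdot \frac{1}{2} \left(- \frac{1}{14}\right) \left(-19\right) \left(- \frac{1}{5}\right)}{8} = \frac{4 \cdot \frac{19}{28} \left(- \frac{1}{5}\right)}{8} = \frac{\frac{19}{7} \left(- \frac{1}{5}\right)}{8} = \frac{1}{8} \left(- \frac{19}{35}\right) = - \frac{19}{280} \approx -0.067857$)
$- Z = \left(-1\right) \left(- \frac{19}{280}\right) = \frac{19}{280}$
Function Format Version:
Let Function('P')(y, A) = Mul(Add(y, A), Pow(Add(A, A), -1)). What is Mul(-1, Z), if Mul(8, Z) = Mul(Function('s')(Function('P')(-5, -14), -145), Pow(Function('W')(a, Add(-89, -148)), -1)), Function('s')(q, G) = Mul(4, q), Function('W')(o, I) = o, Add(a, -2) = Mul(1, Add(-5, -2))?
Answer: Rational(19, 280) ≈ 0.067857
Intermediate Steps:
Function('P')(y, A) = Mul(Rational(1, 2), Pow(A, -1), Add(A, y)) (Function('P')(y, A) = Mul(Add(A, y), Pow(Mul(2, A), -1)) = Mul(Add(A, y), Mul(Rational(1, 2), Pow(A, -1))) = Mul(Rational(1, 2), Pow(A, -1), Add(A, y)))
a = -5 (a = Add(2, Mul(1, Add(-5, -2))) = Add(2, Mul(1, -7)) = Add(2, -7) = -5)
Z = Rational(-19, 280) (Z = Mul(Rational(1, 8), Mul(Mul(4, Mul(Rational(1, 2), Pow(-14, -1), Add(-14, -5))), Pow(-5, -1))) = Mul(Rational(1, 8), Mul(Mul(4, Mul(Rational(1, 2), Rational(-1, 14), -19)), Rational(-1, 5))) = Mul(Rational(1, 8), Mul(Mul(4, Rational(19, 28)), Rational(-1, 5))) = Mul(Rational(1, 8), Mul(Rational(19, 7), Rational(-1, 5))) = Mul(Rational(1, 8), Rational(-19, 35)) = Rational(-19, 280) ≈ -0.067857)
Mul(-1, Z) = Mul(-1, Rational(-19, 280)) = Rational(19, 280)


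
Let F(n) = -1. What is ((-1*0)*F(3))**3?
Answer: 0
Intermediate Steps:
((-1*0)*F(3))**3 = (-1*0*(-1))**3 = (0*(-1))**3 = 0**3 = 0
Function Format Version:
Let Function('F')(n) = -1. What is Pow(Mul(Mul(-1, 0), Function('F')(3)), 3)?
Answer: 0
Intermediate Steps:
Pow(Mul(Mul(-1, 0), Function('F')(3)), 3) = Pow(Mul(Mul(-1, 0), -1), 3) = Pow(Mul(0, -1), 3) = Pow(0, 3) = 0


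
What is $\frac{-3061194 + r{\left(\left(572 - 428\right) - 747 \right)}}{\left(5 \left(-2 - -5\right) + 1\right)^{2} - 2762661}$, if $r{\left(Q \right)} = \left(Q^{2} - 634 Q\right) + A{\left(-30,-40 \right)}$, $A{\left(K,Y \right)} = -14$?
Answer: $\frac{2315297}{2762405} \approx 0.83815$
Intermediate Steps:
$r{\left(Q \right)} = -14 + Q^{2} - 634 Q$ ($r{\left(Q \right)} = \left(Q^{2} - 634 Q\right) - 14 = -14 + Q^{2} - 634 Q$)
$\frac{-3061194 + r{\left(\left(572 - 428\right) - 747 \right)}}{\left(5 \left(-2 - -5\right) + 1\right)^{2} - 2762661} = \frac{-3061194 - \left(14 - \left(\left(572 - 428\right) - 747\right)^{2} + 634 \left(\left(572 - 428\right) - 747\right)\right)}{\left(5 \left(-2 - -5\right) + 1\right)^{2} - 2762661} = \frac{-3061194 - \left(14 - \left(144 - 747\right)^{2} + 634 \left(144 - 747\right)\right)}{\left(5 \left(-2 + 5\right) + 1\right)^{2} - 2762661} = \frac{-3061194 - \left(-382288 - 363609\right)}{\left(5 \cdot 3 + 1\right)^{2} - 2762661} = \frac{-3061194 + \left(-14 + 363609 + 382302\right)}{\left(15 + 1\right)^{2} - 2762661} = \frac{-3061194 + 745897}{16^{2} - 2762661} = - \frac{2315297}{256 - 2762661} = - \frac{2315297}{-2762405} = \left(-2315297\right) \left(- \frac{1}{2762405}\right) = \frac{2315297}{2762405}$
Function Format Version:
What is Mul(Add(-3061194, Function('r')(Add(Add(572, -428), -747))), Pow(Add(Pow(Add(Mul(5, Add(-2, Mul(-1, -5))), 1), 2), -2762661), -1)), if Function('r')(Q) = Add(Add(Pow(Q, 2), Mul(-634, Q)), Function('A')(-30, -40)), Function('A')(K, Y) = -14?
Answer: Rational(2315297, 2762405) ≈ 0.83815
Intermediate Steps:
Function('r')(Q) = Add(-14, Pow(Q, 2), Mul(-634, Q)) (Function('r')(Q) = Add(Add(Pow(Q, 2), Mul(-634, Q)), -14) = Add(-14, Pow(Q, 2), Mul(-634, Q)))
Mul(Add(-3061194, Function('r')(Add(Add(572, -428), -747))), Pow(Add(Pow(Add(Mul(5, Add(-2, Mul(-1, -5))), 1), 2), -2762661), -1)) = Mul(Add(-3061194, Add(-14, Pow(Add(Add(572, -428), -747), 2), Mul(-634, Add(Add(572, -428), -747)))), Pow(Add(Pow(Add(Mul(5, Add(-2, Mul(-1, -5))), 1), 2), -2762661), -1)) = Mul(Add(-3061194, Add(-14, Pow(Add(144, -747), 2), Mul(-634, Add(144, -747)))), Pow(Add(Pow(Add(Mul(5, Add(-2, 5)), 1), 2), -2762661), -1)) = Mul(Add(-3061194, Add(-14, Pow(-603, 2), Mul(-634, -603))), Pow(Add(Pow(Add(Mul(5, 3), 1), 2), -2762661), -1)) = Mul(Add(-3061194, Add(-14, 363609, 382302)), Pow(Add(Pow(Add(15, 1), 2), -2762661), -1)) = Mul(Add(-3061194, 745897), Pow(Add(Pow(16, 2), -2762661), -1)) = Mul(-2315297, Pow(Add(256, -2762661), -1)) = Mul(-2315297, Pow(-2762405, -1)) = Mul(-2315297, Rational(-1, 2762405)) = Rational(2315297, 2762405)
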